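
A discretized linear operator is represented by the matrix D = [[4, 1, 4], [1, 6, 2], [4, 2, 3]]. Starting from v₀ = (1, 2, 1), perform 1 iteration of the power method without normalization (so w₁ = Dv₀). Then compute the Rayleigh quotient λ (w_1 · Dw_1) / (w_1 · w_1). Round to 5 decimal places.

w1 = Dv₀ = (4·1 + 1·2 + 4·1; 1·1 + 6·2 + 2·1; 4·1 + 2·2 + 3·1) = (10, 15, 11)
Dw1 = (99, 122, 103)
w1·Dw1 = 10·99 + 15·122 + 11·103 = 3953; w1·w1 = 10·10 + 15·15 + 11·11 = 446
λ ≈ 3953/446 = 8.86323

8.86323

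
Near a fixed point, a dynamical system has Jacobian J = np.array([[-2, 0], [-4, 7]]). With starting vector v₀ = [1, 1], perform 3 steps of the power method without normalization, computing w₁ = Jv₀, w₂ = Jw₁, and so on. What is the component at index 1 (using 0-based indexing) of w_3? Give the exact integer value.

w1 = Jv₀ = ((-2)·1 + 0·1; (-4)·1 + 7·1) = (-2, 3)
w2 = Jw1 = ((-2)·(-2) + 0·3; (-4)·(-2) + 7·3) = (4, 29)
w3 = Jw2 = (-8, 187)
The requested component of w3 is 187.

187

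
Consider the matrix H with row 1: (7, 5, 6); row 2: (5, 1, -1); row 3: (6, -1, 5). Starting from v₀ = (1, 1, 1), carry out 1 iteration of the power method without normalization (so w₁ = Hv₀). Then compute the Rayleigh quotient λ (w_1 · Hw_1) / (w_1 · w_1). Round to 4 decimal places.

w1 = Hv₀ = (7·1 + 5·1 + 6·1; 5·1 + 1·1 + (-1)·1; 6·1 + (-1)·1 + 5·1) = (18, 5, 10)
Hw1 = (211, 85, 153)
w1·Hw1 = 18·211 + 5·85 + 10·153 = 5753; w1·w1 = 18·18 + 5·5 + 10·10 = 449
λ ≈ 5753/449 = 12.8129

λ ≈ 12.8129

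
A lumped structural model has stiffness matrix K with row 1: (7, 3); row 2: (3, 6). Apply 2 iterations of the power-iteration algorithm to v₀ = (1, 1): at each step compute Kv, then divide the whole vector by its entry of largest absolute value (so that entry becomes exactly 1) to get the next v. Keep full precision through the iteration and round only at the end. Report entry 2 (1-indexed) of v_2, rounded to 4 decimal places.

Kv0 = (10.00000, 9.00000); divide by 10.00000 → v1 = (1.00000, 0.90000)
Kv1 = (9.70000, 8.40000); divide by 9.70000 → v2 = (1.00000, 0.86598)
Requested entry of v2: 84/97 = 0.8660

0.8660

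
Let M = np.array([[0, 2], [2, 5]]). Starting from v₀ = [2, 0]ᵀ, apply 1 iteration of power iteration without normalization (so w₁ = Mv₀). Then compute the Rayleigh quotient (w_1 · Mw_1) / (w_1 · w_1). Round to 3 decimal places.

w1 = Mv₀ = (0·2 + 2·0; 2·2 + 5·0) = (0, 4)
Mw1 = (8, 20)
w1·Mw1 = 0·8 + 4·20 = 80; w1·w1 = 0·0 + 4·4 = 16
λ ≈ 80/16 = 5.000

λ ≈ 5.000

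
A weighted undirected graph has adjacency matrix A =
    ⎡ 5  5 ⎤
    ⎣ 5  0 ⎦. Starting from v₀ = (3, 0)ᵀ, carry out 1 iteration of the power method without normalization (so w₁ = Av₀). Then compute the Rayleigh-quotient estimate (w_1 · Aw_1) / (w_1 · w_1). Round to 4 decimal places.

w1 = Av₀ = (5·3 + 5·0; 5·3 + 0·0) = (15, 15)
Aw1 = (150, 75)
w1·Aw1 = 15·150 + 15·75 = 3375; w1·w1 = 15·15 + 15·15 = 450
λ ≈ 3375/450 = 7.5000

λ ≈ 7.5000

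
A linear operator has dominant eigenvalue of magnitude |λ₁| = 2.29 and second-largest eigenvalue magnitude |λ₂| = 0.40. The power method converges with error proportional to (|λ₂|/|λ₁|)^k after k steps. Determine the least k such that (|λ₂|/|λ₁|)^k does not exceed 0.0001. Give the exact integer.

|λ₂/λ₁| = 0.40/2.29 = 0.17467
Need k ≥ ln(0.0001) / ln(0.17467) = -9.2103 / -1.7448 ≈ 5.279
Smallest integer k satisfying the bound: 6

6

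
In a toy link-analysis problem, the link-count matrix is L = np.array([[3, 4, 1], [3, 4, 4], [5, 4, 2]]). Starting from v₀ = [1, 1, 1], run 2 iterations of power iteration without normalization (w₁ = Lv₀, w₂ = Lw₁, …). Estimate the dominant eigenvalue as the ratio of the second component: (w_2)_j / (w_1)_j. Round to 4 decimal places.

λ ≈ 10.1818

w1 = Lv₀ = (3·1 + 4·1 + 1·1; 3·1 + 4·1 + 4·1; 5·1 + 4·1 + 2·1) = (8, 11, 11)
w2 = Lw1 = (3·8 + 4·11 + 1·11; 3·8 + 4·11 + 4·11; 5·8 + 4·11 + 2·11) = (79, 112, 106)
Ratio at component: 112 / 11 = 10.1818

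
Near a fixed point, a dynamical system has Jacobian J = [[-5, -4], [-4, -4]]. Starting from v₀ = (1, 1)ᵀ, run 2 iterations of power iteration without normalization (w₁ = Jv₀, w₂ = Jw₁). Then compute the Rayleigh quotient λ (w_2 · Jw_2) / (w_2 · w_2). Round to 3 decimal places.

λ ≈ -8.531

w1 = Jv₀ = ((-5)·1 + (-4)·1; (-4)·1 + (-4)·1) = (-9, -8)
w2 = Jw1 = ((-5)·(-9) + (-4)·(-8); (-4)·(-9) + (-4)·(-8)) = (77, 68)
Jw2 = (-657, -580)
w2·Jw2 = 77·(-657) + 68·(-580) = -90029; w2·w2 = 77·77 + 68·68 = 10553
λ ≈ -90029/10553 = -8.531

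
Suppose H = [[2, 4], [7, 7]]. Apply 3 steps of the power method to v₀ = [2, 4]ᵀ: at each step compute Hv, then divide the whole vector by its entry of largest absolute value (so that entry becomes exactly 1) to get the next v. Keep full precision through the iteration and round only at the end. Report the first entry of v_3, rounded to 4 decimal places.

Hv0 = (20.00000, 42.00000); divide by 42.00000 → v1 = (0.47619, 1.00000)
Hv1 = (4.95238, 10.33333); divide by 10.33333 → v2 = (0.47926, 1.00000)
Hv2 = (4.95853, 10.35484); divide by 10.35484 → v3 = (0.47886, 1.00000)
Requested entry of v3: 2152/4494 = 0.4789

0.4789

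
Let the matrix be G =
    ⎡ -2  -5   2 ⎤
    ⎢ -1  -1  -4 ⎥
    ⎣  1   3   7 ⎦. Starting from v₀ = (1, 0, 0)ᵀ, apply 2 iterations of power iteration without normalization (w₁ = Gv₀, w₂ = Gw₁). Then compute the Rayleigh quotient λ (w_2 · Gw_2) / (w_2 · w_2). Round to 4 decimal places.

λ ≈ -0.6429

w1 = Gv₀ = (-2, -1, 1)
w2 = Gw1 = (11, -1, 2)
Gw2 = (-13, -18, 22)
w2·Gw2 = 11·(-13) + (-1)·(-18) + 2·22 = -81; w2·w2 = 11·11 + (-1)·(-1) + 2·2 = 126
λ ≈ -81/126 = -0.6429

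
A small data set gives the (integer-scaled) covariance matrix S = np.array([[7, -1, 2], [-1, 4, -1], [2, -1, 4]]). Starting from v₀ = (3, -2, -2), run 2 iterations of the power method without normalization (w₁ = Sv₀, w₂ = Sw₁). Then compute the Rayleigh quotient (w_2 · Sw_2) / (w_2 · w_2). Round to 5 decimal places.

w1 = Sv₀ = (19, -9, 0)
w2 = Sw1 = (142, -55, 47)
Sw2 = (1143, -409, 527)
w2·Sw2 = 142·1143 + (-55)·(-409) + 47·527 = 209570; w2·w2 = 142·142 + (-55)·(-55) + 47·47 = 25398
λ ≈ 209570/25398 = 8.25144

8.25144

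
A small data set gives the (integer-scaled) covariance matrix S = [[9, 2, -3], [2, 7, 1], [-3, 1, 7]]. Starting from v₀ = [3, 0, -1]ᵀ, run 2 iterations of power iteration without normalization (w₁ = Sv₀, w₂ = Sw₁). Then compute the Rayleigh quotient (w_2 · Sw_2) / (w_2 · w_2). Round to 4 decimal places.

λ ≈ 11.4249

w1 = Sv₀ = (30, 5, -16)
w2 = Sw1 = (328, 79, -197)
Sw2 = (3701, 1012, -2284)
w2·Sw2 = 328·3701 + 79·1012 + (-197)·(-2284) = 1743824; w2·w2 = 328·328 + 79·79 + (-197)·(-197) = 152634
λ ≈ 1743824/152634 = 11.4249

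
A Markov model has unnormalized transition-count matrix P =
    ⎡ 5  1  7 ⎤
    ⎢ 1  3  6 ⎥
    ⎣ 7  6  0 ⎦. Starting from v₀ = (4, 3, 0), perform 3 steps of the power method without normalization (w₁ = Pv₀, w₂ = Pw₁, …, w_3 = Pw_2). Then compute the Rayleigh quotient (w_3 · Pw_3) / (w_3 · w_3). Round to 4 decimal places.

λ ≈ 11.7983

w1 = Pv₀ = (5·4 + 1·3 + 7·0; 1·4 + 3·3 + 6·0; 7·4 + 6·3 + 0·0) = (23, 13, 46)
w2 = Pw1 = (5·23 + 1·13 + 7·46; 1·23 + 3·13 + 6·46; 7·23 + 6·13 + 0·46) = (450, 338, 239)
w3 = Pw2 = (4261, 2898, 5178)
Pw3 = (60449, 44023, 47215)
w3·Pw3 = 4261·60449 + 2898·44023 + 5178·47215 = 629631113; w3·w3 = 4261·4261 + 2898·2898 + 5178·5178 = 53366209
λ ≈ 629631113/53366209 = 11.7983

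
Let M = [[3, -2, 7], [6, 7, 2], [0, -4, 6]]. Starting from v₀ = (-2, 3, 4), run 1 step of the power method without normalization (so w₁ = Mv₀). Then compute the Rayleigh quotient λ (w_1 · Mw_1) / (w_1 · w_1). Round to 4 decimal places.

λ ≈ 8.2424

w1 = Mv₀ = (16, 17, 12)
Mw1 = (98, 239, 4)
w1·Mw1 = 16·98 + 17·239 + 12·4 = 5679; w1·w1 = 16·16 + 17·17 + 12·12 = 689
λ ≈ 5679/689 = 8.2424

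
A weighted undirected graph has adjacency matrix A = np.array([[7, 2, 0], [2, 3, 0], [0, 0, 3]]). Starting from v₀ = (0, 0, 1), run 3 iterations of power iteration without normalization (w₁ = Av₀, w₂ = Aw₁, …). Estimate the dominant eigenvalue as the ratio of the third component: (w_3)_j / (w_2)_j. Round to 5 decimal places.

3.00000

w1 = Av₀ = (7·0 + 2·0 + 0·1; 2·0 + 3·0 + 0·1; 0·0 + 0·0 + 3·1) = (0, 0, 3)
w2 = Aw1 = (7·0 + 2·0 + 0·3; 2·0 + 3·0 + 0·3; 0·0 + 0·0 + 3·3) = (0, 0, 9)
w3 = Aw2 = (0, 0, 27)
Ratio at component: 27 / 9 = 3.00000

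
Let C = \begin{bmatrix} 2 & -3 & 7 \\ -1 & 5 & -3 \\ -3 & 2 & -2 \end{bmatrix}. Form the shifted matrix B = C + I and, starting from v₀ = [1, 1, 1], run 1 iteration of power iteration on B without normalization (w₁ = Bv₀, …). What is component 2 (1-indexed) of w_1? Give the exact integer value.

2

B = C + I has rows (3, -3, 7); (-1, 6, -3); (-3, 2, -1)
w1 = Bv₀ = (7, 2, -2)
Requested component of w1: 2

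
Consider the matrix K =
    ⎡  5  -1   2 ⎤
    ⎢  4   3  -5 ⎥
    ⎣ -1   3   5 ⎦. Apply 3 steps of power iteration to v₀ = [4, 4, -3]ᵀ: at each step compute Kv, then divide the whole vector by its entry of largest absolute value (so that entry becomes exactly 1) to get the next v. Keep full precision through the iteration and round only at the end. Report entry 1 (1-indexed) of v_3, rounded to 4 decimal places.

Kv0 = (10.00000, 43.00000, -7.00000); divide by 43.00000 → v1 = (0.23256, 1.00000, -0.16279)
Kv1 = (-0.16279, 4.74419, 1.95349); divide by 4.74419 → v2 = (-0.03431, 1.00000, 0.41176)
Kv2 = (-0.34804, 0.80392, 5.09314); divide by 5.09314 → v3 = (-0.06833, 0.15784, 1.00000)
Requested entry of v3: -71/1039 = -0.0683

-0.0683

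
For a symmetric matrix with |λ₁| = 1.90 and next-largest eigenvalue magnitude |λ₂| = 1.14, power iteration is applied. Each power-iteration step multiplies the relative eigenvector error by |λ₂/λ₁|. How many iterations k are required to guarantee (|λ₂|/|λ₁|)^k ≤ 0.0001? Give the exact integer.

|λ₂/λ₁| = 1.14/1.90 = 0.60000
Need k ≥ ln(0.0001) / ln(0.60000) = -9.2103 / -0.5108 ≈ 18.030
Smallest integer k satisfying the bound: 19

19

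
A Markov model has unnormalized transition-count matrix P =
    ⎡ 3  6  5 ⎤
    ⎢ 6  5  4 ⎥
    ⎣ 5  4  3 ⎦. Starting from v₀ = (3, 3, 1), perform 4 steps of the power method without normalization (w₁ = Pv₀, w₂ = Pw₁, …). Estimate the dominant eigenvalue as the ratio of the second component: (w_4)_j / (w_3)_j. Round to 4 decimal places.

w1 = Pv₀ = (32, 37, 30)
w2 = Pw1 = (468, 497, 398)
w3 = Pw2 = (6376, 6885, 5522)
w4 = Pw3 = (88048, 94769, 75986)
Ratio at component: 94769 / 6885 = 13.7646

λ ≈ 13.7646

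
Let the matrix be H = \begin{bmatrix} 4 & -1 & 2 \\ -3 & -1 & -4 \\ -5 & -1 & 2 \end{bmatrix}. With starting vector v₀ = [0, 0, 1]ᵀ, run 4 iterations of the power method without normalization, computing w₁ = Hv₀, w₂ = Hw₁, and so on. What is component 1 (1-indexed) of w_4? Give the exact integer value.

162

w1 = Hv₀ = (4·0 + (-1)·0 + 2·1; (-3)·0 + (-1)·0 + (-4)·1; (-5)·0 + (-1)·0 + 2·1) = (2, -4, 2)
w2 = Hw1 = (4·2 + (-1)·(-4) + 2·2; (-3)·2 + (-1)·(-4) + (-4)·2; (-5)·2 + (-1)·(-4) + 2·2) = (16, -10, -2)
w3 = Hw2 = (70, -30, -74)
w4 = Hw3 = (162, 116, -468)
The requested component of w4 is 162.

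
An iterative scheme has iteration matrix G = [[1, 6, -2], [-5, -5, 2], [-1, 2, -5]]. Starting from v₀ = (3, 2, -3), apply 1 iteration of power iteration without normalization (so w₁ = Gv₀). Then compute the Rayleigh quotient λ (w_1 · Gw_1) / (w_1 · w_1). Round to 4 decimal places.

w1 = Gv₀ = (1·3 + 6·2 + (-2)·(-3); (-5)·3 + (-5)·2 + 2·(-3); (-1)·3 + 2·2 + (-5)·(-3)) = (21, -31, 16)
Gw1 = (-197, 82, -163)
w1·Gw1 = 21·(-197) + (-31)·82 + 16·(-163) = -9287; w1·w1 = 21·21 + (-31)·(-31) + 16·16 = 1658
λ ≈ -9287/1658 = -5.6013

-5.6013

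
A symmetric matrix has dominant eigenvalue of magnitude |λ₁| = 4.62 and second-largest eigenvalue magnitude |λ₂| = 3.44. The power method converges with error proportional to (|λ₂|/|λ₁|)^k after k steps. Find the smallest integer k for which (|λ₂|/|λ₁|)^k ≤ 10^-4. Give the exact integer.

|λ₂/λ₁| = 3.44/4.62 = 0.74459
Need k ≥ ln(10^-4) / ln(0.74459) = -9.2103 / -0.2949 ≈ 31.230
Smallest integer k satisfying the bound: 32

32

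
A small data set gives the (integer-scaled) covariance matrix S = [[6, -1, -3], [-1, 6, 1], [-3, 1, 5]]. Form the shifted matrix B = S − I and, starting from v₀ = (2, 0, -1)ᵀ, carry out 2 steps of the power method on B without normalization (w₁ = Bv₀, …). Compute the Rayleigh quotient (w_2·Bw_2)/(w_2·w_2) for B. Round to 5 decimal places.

μ ≈ 8.10443

B = S − I has rows (5, -1, -3); (-1, 5, 1); (-3, 1, 4)
w1 = Bv₀ = (5·2 + (-1)·0 + (-3)·(-1); (-1)·2 + 5·0 + 1·(-1); (-3)·2 + 1·0 + 4·(-1)) = (13, -3, -10)
w2 = Bw1 = (5·13 + (-1)·(-3) + (-3)·(-10); (-1)·13 + 5·(-3) + 1·(-10); (-3)·13 + 1·(-3) + 4·(-10)) = (98, -38, -82)
Bw2 = (774, -370, -660)
w2·Bw2 = 144032; w2·w2 = 17772; μ ≈ 144032/17772 = 8.10443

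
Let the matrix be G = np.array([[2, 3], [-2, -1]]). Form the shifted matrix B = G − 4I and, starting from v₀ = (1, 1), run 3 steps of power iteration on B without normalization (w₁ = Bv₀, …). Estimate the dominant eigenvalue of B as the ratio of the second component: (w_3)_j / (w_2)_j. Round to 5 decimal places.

B = G − 4I has rows (-2, 3); (-2, -5)
w1 = Bv₀ = ((-2)·1 + 3·1; (-2)·1 + (-5)·1) = (1, -7)
w2 = Bw1 = ((-2)·1 + 3·(-7); (-2)·1 + (-5)·(-7)) = (-23, 33)
w3 = Bw2 = (145, -119)
Ratio: -119/33 = -3.60606

μ ≈ -3.60606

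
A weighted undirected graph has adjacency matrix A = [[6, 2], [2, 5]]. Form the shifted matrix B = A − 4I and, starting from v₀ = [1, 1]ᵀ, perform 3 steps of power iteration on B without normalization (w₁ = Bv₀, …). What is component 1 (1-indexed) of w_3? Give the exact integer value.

50

B = A − 4I has rows (2, 2); (2, 1)
w1 = Bv₀ = (2·1 + 2·1; 2·1 + 1·1) = (4, 3)
w2 = Bw1 = (2·4 + 2·3; 2·4 + 1·3) = (14, 11)
w3 = Bw2 = (50, 39)
Requested component of w3: 50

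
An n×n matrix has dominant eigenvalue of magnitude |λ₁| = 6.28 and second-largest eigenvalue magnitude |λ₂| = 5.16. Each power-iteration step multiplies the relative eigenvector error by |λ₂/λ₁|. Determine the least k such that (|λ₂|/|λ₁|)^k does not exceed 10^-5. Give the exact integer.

59

|λ₂/λ₁| = 5.16/6.28 = 0.82166
Need k ≥ ln(10^-5) / ln(0.82166) = -11.5129 / -0.1964 ≈ 58.610
Smallest integer k satisfying the bound: 59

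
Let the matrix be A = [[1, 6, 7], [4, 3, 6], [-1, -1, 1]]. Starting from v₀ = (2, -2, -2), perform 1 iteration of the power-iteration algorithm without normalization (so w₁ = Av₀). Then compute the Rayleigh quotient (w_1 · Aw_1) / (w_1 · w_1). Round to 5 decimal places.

w1 = Av₀ = (1·2 + 6·(-2) + 7·(-2); 4·2 + 3·(-2) + 6·(-2); (-1)·2 + (-1)·(-2) + 1·(-2)) = (-24, -10, -2)
Aw1 = (-98, -138, 32)
w1·Aw1 = (-24)·(-98) + (-10)·(-138) + (-2)·32 = 3668; w1·w1 = (-24)·(-24) + (-10)·(-10) + (-2)·(-2) = 680
λ ≈ 3668/680 = 5.39412

5.39412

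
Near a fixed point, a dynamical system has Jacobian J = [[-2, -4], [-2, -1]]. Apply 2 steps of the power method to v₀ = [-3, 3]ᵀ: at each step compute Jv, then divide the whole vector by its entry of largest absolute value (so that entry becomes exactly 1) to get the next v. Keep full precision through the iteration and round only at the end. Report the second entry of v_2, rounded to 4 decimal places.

1.0000

Jv0 = (-6.00000, 3.00000); divide by -6.00000 → v1 = (1.00000, -0.50000)
Jv1 = (0.00000, -1.50000); divide by -1.50000 → v2 = (0.00000, 1.00000)
Requested entry of v2: 9/9 = 1.0000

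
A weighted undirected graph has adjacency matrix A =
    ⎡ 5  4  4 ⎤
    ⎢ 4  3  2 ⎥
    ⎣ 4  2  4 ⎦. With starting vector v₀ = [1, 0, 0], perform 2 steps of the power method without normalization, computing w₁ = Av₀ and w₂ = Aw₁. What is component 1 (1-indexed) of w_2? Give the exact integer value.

57

w1 = Av₀ = (5, 4, 4)
w2 = Aw1 = (57, 40, 44)
The requested component of w2 is 57.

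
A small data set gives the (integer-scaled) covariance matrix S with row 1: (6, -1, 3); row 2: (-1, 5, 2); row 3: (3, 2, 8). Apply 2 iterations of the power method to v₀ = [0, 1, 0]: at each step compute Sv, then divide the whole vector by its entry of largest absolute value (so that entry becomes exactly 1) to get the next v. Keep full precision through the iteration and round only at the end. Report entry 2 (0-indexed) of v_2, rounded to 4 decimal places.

Sv0 = (-1.00000, 5.00000, 2.00000); divide by 5.00000 → v1 = (-0.20000, 1.00000, 0.40000)
Sv1 = (-1.00000, 6.00000, 4.60000); divide by 6.00000 → v2 = (-0.16667, 1.00000, 0.76667)
Requested entry of v2: 23/30 = 0.7667

0.7667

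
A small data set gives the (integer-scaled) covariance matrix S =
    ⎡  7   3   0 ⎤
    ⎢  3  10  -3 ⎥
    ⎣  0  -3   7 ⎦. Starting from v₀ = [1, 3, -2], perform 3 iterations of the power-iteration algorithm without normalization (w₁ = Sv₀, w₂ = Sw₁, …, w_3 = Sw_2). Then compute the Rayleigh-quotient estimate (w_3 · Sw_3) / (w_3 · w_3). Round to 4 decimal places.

w1 = Sv₀ = (7·1 + 3·3 + 0·(-2); 3·1 + 10·3 + (-3)·(-2); 0·1 + (-3)·3 + 7·(-2)) = (16, 39, -23)
w2 = Sw1 = (7·16 + 3·39 + 0·(-23); 3·16 + 10·39 + (-3)·(-23); 0·16 + (-3)·39 + 7·(-23)) = (229, 507, -278)
w3 = Sw2 = (3124, 6591, -3467)
Sw3 = (41641, 85683, -44042)
w3·Sw3 = 3124·41641 + 6591·85683 + (-3467)·(-44042) = 847516751; w3·w3 = 3124·3124 + 6591·6591 + (-3467)·(-3467) = 65220746
λ ≈ 847516751/65220746 = 12.9946

12.9946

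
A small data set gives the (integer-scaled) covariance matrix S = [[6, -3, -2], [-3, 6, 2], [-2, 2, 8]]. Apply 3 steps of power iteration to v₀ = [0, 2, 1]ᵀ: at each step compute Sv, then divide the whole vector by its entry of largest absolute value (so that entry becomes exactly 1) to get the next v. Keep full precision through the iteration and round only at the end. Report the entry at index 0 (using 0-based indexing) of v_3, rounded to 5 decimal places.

-0.84367

Sv0 = (-8.000000, 14.000000, 12.000000); divide by 14.000000 → v1 = (-0.571429, 1.000000, 0.857143)
Sv1 = (-8.142857, 9.428571, 10.000000); divide by 10.000000 → v2 = (-0.814286, 0.942857, 1.000000)
Sv2 = (-9.714286, 10.100000, 11.514286); divide by 11.514286 → v3 = (-0.843672, 0.877171, 1.000000)
Requested entry of v3: -1360/1612 = -0.84367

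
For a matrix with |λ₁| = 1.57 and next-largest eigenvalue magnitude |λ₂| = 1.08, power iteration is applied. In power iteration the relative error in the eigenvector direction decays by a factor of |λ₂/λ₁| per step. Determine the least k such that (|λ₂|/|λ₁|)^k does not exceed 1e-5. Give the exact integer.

31

|λ₂/λ₁| = 1.08/1.57 = 0.68790
Need k ≥ ln(1e-5) / ln(0.68790) = -11.5129 / -0.3741 ≈ 30.774
Smallest integer k satisfying the bound: 31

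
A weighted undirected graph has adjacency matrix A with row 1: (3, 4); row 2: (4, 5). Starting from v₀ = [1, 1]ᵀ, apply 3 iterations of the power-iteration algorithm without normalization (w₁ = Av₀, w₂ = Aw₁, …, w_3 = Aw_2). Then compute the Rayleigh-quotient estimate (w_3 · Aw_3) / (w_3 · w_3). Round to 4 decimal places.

λ ≈ 8.1231

w1 = Av₀ = (3·1 + 4·1; 4·1 + 5·1) = (7, 9)
w2 = Aw1 = (3·7 + 4·9; 4·7 + 5·9) = (57, 73)
w3 = Aw2 = (463, 593)
Aw3 = (3761, 4817)
w3·Aw3 = 463·3761 + 593·4817 = 4597824; w3·w3 = 463·463 + 593·593 = 566018
λ ≈ 4597824/566018 = 8.1231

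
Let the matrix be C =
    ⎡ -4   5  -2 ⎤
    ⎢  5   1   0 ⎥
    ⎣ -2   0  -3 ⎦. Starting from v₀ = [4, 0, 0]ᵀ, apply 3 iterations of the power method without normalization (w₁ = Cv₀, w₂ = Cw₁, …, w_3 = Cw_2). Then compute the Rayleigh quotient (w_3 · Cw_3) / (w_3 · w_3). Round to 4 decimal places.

-7.5717

w1 = Cv₀ = (-16, 20, -8)
w2 = Cw1 = (180, -60, 56)
w3 = Cw2 = (-1132, 840, -528)
Cw3 = (9784, -4820, 3848)
w3·Cw3 = (-1132)·9784 + 840·(-4820) + (-528)·3848 = -17156032; w3·w3 = (-1132)·(-1132) + 840·840 + (-528)·(-528) = 2265808
λ ≈ -17156032/2265808 = -7.5717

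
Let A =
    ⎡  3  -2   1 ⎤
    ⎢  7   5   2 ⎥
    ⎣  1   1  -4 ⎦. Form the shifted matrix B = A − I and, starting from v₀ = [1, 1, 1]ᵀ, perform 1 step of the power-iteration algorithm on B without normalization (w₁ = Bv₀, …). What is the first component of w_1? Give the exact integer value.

B = A − I has rows (2, -2, 1); (7, 4, 2); (1, 1, -5)
w1 = Bv₀ = (1, 13, -3)
Requested component of w1: 1

1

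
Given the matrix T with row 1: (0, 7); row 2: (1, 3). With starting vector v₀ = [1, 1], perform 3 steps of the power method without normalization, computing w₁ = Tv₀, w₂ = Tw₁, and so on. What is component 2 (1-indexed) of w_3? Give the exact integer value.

w1 = Tv₀ = (0·1 + 7·1; 1·1 + 3·1) = (7, 4)
w2 = Tw1 = (0·7 + 7·4; 1·7 + 3·4) = (28, 19)
w3 = Tw2 = (133, 85)
The requested component of w3 is 85.

85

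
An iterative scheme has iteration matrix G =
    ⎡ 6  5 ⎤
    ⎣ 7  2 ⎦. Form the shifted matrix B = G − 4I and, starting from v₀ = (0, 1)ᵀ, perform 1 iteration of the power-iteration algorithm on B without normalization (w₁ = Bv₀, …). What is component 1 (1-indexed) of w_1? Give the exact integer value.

5

B = G − 4I has rows (2, 5); (7, -2)
w1 = Bv₀ = (2·0 + 5·1; 7·0 + (-2)·1) = (5, -2)
Requested component of w1: 5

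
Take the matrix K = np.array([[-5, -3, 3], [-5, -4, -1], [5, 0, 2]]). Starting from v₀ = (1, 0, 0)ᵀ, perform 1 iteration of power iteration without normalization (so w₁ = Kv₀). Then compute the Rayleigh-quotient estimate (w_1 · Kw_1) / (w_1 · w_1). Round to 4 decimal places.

λ ≈ -7.3333

w1 = Kv₀ = ((-5)·1 + (-3)·0 + 3·0; (-5)·1 + (-4)·0 + (-1)·0; 5·1 + 0·0 + 2·0) = (-5, -5, 5)
Kw1 = (55, 40, -15)
w1·Kw1 = (-5)·55 + (-5)·40 + 5·(-15) = -550; w1·w1 = (-5)·(-5) + (-5)·(-5) + 5·5 = 75
λ ≈ -550/75 = -7.3333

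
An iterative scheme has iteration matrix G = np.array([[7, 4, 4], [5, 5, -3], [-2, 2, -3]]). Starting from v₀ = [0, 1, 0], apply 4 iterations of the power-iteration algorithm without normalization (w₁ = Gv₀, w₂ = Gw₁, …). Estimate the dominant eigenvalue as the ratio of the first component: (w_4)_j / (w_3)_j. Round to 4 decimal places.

w1 = Gv₀ = (4, 5, 2)
w2 = Gw1 = (56, 39, -4)
w3 = Gw2 = (532, 487, -22)
w4 = Gw3 = (5584, 5161, -24)
Ratio at component: 5584 / 532 = 10.4962

10.4962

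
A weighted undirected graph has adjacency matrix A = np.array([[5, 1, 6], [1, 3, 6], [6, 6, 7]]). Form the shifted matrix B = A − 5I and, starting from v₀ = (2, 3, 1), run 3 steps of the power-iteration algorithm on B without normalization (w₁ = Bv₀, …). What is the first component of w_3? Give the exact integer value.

977

B = A − 5I has rows (0, 1, 6); (1, -2, 6); (6, 6, 2)
w1 = Bv₀ = (0·2 + 1·3 + 6·1; 1·2 + (-2)·3 + 6·1; 6·2 + 6·3 + 2·1) = (9, 2, 32)
w2 = Bw1 = (0·9 + 1·2 + 6·32; 1·9 + (-2)·2 + 6·32; 6·9 + 6·2 + 2·32) = (194, 197, 130)
w3 = Bw2 = (977, 580, 2606)
Requested component of w3: 977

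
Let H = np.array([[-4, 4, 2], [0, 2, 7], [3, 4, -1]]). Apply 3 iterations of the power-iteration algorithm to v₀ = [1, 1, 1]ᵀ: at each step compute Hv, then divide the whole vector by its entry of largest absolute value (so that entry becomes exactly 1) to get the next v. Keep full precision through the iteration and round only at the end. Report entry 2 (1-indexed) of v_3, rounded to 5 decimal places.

1.00000

Hv0 = (2.000000, 9.000000, 6.000000); divide by 9.000000 → v1 = (0.222222, 1.000000, 0.666667)
Hv1 = (4.444444, 6.666667, 4.000000); divide by 6.666667 → v2 = (0.666667, 1.000000, 0.600000)
Hv2 = (2.533333, 6.200000, 5.400000); divide by 6.200000 → v3 = (0.408602, 1.000000, 0.870968)
Requested entry of v3: 372/372 = 1.00000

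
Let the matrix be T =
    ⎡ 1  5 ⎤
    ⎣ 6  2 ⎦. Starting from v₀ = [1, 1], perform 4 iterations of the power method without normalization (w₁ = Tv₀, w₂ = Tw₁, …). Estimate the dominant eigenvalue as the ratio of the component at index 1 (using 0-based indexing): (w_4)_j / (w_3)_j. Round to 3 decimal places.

λ ≈ 6.832

w1 = Tv₀ = (1·1 + 5·1; 6·1 + 2·1) = (6, 8)
w2 = Tw1 = (1·6 + 5·8; 6·6 + 2·8) = (46, 52)
w3 = Tw2 = (306, 380)
w4 = Tw3 = (2206, 2596)
Ratio at component: 2596 / 380 = 6.832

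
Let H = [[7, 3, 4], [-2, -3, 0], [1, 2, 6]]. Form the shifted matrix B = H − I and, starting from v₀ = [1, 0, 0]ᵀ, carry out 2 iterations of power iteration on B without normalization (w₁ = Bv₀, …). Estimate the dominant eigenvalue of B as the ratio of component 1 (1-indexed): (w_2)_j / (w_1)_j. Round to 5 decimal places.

B = H − I has rows (6, 3, 4); (-2, -4, 0); (1, 2, 5)
w1 = Bv₀ = (6·1 + 3·0 + 4·0; (-2)·1 + (-4)·0 + 0·0; 1·1 + 2·0 + 5·0) = (6, -2, 1)
w2 = Bw1 = (6·6 + 3·(-2) + 4·1; (-2)·6 + (-4)·(-2) + 0·1; 1·6 + 2·(-2) + 5·1) = (34, -4, 7)
Ratio: 34/6 = 5.66667

μ ≈ 5.66667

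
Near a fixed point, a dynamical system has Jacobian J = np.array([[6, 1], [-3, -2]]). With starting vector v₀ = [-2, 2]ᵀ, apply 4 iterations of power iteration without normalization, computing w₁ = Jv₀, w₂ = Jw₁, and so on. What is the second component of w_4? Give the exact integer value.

722

w1 = Jv₀ = (6·(-2) + 1·2; (-3)·(-2) + (-2)·2) = (-10, 2)
w2 = Jw1 = (6·(-10) + 1·2; (-3)·(-10) + (-2)·2) = (-58, 26)
w3 = Jw2 = (-322, 122)
w4 = Jw3 = (-1810, 722)
The requested component of w4 is 722.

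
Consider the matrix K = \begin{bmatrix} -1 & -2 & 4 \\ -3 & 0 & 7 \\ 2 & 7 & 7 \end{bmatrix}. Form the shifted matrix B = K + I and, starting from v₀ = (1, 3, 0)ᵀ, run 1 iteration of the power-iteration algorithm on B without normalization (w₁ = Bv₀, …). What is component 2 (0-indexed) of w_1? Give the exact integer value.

23

B = K + I has rows (0, -2, 4); (-3, 1, 7); (2, 7, 8)
w1 = Bv₀ = (0·1 + (-2)·3 + 4·0; (-3)·1 + 1·3 + 7·0; 2·1 + 7·3 + 8·0) = (-6, 0, 23)
Requested component of w1: 23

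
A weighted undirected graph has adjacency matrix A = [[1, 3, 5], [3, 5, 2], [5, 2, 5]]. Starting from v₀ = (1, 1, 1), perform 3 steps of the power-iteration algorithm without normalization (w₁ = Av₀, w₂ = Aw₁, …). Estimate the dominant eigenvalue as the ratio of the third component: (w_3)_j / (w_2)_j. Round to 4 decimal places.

w1 = Av₀ = (1·1 + 3·1 + 5·1; 3·1 + 5·1 + 2·1; 5·1 + 2·1 + 5·1) = (9, 10, 12)
w2 = Aw1 = (1·9 + 3·10 + 5·12; 3·9 + 5·10 + 2·12; 5·9 + 2·10 + 5·12) = (99, 101, 125)
w3 = Aw2 = (1027, 1052, 1322)
Ratio at component: 1322 / 125 = 10.5760

λ ≈ 10.5760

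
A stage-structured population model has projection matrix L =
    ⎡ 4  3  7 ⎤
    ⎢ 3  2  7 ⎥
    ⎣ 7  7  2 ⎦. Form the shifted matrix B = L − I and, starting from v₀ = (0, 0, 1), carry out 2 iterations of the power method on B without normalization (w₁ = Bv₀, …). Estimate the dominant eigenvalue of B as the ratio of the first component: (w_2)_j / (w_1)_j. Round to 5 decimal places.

7.00000

B = L − I has rows (3, 3, 7); (3, 1, 7); (7, 7, 1)
w1 = Bv₀ = (3·0 + 3·0 + 7·1; 3·0 + 1·0 + 7·1; 7·0 + 7·0 + 1·1) = (7, 7, 1)
w2 = Bw1 = (3·7 + 3·7 + 7·1; 3·7 + 1·7 + 7·1; 7·7 + 7·7 + 1·1) = (49, 35, 99)
Ratio: 49/7 = 7.00000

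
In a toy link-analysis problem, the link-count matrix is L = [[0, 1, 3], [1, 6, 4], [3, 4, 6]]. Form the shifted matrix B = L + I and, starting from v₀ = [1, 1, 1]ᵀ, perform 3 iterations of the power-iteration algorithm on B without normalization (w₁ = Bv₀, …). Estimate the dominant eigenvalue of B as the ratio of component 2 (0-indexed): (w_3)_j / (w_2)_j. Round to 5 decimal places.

B = L + I has rows (1, 1, 3); (1, 7, 4); (3, 4, 7)
w1 = Bv₀ = (5, 12, 14)
w2 = Bw1 = (59, 145, 161)
w3 = Bw2 = (687, 1718, 1884)
Ratio: 1884/161 = 11.70186

11.70186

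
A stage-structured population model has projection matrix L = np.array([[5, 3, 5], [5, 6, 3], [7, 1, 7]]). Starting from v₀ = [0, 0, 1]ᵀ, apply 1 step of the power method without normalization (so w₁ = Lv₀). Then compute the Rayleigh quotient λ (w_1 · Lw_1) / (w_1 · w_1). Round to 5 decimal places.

w1 = Lv₀ = (5·0 + 3·0 + 5·1; 5·0 + 6·0 + 3·1; 7·0 + 1·0 + 7·1) = (5, 3, 7)
Lw1 = (69, 64, 87)
w1·Lw1 = 5·69 + 3·64 + 7·87 = 1146; w1·w1 = 5·5 + 3·3 + 7·7 = 83
λ ≈ 1146/83 = 13.80723

λ ≈ 13.80723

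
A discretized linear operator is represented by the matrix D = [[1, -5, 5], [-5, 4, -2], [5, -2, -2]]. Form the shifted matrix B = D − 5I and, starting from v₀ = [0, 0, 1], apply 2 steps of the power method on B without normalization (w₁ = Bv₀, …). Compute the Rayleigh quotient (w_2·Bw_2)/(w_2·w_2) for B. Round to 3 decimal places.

μ ≈ -10.636

B = D − 5I has rows (-4, -5, 5); (-5, -1, -2); (5, -2, -7)
w1 = Bv₀ = (5, -2, -7)
w2 = Bw1 = (-45, -9, 78)
Bw2 = (615, 78, -753)
w2·Bw2 = -87111; w2·w2 = 8190; μ ≈ -87111/8190 = -10.636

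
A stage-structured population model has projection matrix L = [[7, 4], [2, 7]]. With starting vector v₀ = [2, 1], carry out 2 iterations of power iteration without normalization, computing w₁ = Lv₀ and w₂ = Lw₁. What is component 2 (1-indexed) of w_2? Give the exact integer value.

w1 = Lv₀ = (7·2 + 4·1; 2·2 + 7·1) = (18, 11)
w2 = Lw1 = (7·18 + 4·11; 2·18 + 7·11) = (170, 113)
The requested component of w2 is 113.

113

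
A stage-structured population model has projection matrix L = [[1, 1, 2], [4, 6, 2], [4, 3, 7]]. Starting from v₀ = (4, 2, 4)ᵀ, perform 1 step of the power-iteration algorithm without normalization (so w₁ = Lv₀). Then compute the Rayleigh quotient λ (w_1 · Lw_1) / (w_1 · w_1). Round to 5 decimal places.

w1 = Lv₀ = (14, 36, 50)
Lw1 = (150, 372, 514)
w1·Lw1 = 14·150 + 36·372 + 50·514 = 41192; w1·w1 = 14·14 + 36·36 + 50·50 = 3992
λ ≈ 41192/3992 = 10.31864

10.31864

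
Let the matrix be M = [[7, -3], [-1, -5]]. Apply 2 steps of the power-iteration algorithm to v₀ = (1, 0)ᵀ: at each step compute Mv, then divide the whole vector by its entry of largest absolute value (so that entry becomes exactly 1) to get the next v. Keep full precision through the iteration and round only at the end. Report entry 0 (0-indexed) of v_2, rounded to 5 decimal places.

Mv0 = (7.000000, -1.000000); divide by 7.000000 → v1 = (1.000000, -0.142857)
Mv1 = (7.428571, -0.285714); divide by 7.428571 → v2 = (1.000000, -0.038462)
Requested entry of v2: 52/52 = 1.00000

1.00000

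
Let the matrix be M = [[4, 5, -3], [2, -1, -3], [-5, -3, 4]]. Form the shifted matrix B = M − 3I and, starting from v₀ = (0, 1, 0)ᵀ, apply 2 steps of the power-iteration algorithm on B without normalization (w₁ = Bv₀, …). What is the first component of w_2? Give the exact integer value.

B = M − 3I has rows (1, 5, -3); (2, -4, -3); (-5, -3, 1)
w1 = Bv₀ = (5, -4, -3)
w2 = Bw1 = (-6, 35, -16)
Requested component of w2: -6

-6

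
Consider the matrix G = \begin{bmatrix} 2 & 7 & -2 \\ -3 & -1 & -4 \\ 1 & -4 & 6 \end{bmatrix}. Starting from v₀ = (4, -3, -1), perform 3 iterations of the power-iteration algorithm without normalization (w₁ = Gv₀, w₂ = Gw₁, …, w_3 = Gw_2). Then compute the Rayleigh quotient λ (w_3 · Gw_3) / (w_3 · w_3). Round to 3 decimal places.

λ ≈ 5.484

w1 = Gv₀ = (2·4 + 7·(-3) + (-2)·(-1); (-3)·4 + (-1)·(-3) + (-4)·(-1); 1·4 + (-4)·(-3) + 6·(-1)) = (-11, -5, 10)
w2 = Gw1 = (2·(-11) + 7·(-5) + (-2)·10; (-3)·(-11) + (-1)·(-5) + (-4)·10; 1·(-11) + (-4)·(-5) + 6·10) = (-77, -2, 69)
w3 = Gw2 = (-306, -43, 345)
Gw3 = (-1603, -419, 1936)
w3·Gw3 = (-306)·(-1603) + (-43)·(-419) + 345·1936 = 1176455; w3·w3 = (-306)·(-306) + (-43)·(-43) + 345·345 = 214510
λ ≈ 1176455/214510 = 5.484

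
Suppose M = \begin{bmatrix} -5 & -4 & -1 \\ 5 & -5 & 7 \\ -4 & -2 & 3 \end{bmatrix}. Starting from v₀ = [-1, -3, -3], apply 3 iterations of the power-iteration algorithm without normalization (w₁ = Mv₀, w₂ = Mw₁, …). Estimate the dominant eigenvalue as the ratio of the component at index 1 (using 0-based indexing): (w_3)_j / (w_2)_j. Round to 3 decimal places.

λ ≈ -9.136

w1 = Mv₀ = ((-5)·(-1) + (-4)·(-3) + (-1)·(-3); 5·(-1) + (-5)·(-3) + 7·(-3); (-4)·(-1) + (-2)·(-3) + 3·(-3)) = (20, -11, 1)
w2 = Mw1 = ((-5)·20 + (-4)·(-11) + (-1)·1; 5·20 + (-5)·(-11) + 7·1; (-4)·20 + (-2)·(-11) + 3·1) = (-57, 162, -55)
w3 = Mw2 = (-308, -1480, -261)
Ratio at component: -1480 / 162 = -9.136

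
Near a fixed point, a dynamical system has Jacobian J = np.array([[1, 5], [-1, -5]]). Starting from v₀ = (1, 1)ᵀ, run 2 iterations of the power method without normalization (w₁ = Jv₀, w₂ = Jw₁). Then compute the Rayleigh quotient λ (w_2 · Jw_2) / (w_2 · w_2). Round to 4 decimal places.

-4.0000

w1 = Jv₀ = (1·1 + 5·1; (-1)·1 + (-5)·1) = (6, -6)
w2 = Jw1 = (1·6 + 5·(-6); (-1)·6 + (-5)·(-6)) = (-24, 24)
Jw2 = (96, -96)
w2·Jw2 = (-24)·96 + 24·(-96) = -4608; w2·w2 = (-24)·(-24) + 24·24 = 1152
λ ≈ -4608/1152 = -4.0000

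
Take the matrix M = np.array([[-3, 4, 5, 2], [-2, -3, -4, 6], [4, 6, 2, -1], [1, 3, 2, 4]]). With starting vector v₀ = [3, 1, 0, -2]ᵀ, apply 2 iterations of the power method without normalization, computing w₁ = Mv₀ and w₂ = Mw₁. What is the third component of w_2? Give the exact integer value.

-120

w1 = Mv₀ = (-9, -21, 20, -2)
w2 = Mw1 = (39, -11, -120, -40)
The requested component of w2 is -120.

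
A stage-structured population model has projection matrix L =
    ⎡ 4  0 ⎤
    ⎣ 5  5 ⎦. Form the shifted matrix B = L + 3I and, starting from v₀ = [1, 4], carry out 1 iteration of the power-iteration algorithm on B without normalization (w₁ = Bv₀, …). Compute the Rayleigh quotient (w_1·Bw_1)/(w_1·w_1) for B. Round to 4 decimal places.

B = L + 3I has rows (7, 0); (5, 8)
w1 = Bv₀ = (7·1 + 0·4; 5·1 + 8·4) = (7, 37)
Bw1 = (49, 331)
w1·Bw1 = 12590; w1·w1 = 1418; μ ≈ 12590/1418 = 8.8787

μ ≈ 8.8787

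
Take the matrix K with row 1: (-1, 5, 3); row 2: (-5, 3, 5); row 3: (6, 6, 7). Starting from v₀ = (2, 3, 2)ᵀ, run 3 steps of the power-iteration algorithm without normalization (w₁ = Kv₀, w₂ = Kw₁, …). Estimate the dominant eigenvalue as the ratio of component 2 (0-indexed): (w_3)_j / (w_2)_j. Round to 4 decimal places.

10.9076

w1 = Kv₀ = ((-1)·2 + 5·3 + 3·2; (-5)·2 + 3·3 + 5·2; 6·2 + 6·3 + 7·2) = (19, 9, 44)
w2 = Kw1 = ((-1)·19 + 5·9 + 3·44; (-5)·19 + 3·9 + 5·44; 6·19 + 6·9 + 7·44) = (158, 152, 476)
w3 = Kw2 = (2030, 2046, 5192)
Ratio at component: 5192 / 476 = 10.9076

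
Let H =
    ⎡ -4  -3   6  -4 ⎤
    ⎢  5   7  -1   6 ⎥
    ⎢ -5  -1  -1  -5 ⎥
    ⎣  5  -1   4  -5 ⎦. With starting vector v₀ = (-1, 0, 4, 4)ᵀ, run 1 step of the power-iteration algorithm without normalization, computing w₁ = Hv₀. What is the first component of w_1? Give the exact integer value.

12

w1 = Hv₀ = ((-4)·(-1) + (-3)·0 + 6·4 + (-4)·4; 5·(-1) + 7·0 + (-1)·4 + 6·4; (-5)·(-1) + (-1)·0 + (-1)·4 + (-5)·4; 5·(-1) + (-1)·0 + 4·4 + (-5)·4) = (12, 15, -19, -9)
The requested component of w1 is 12.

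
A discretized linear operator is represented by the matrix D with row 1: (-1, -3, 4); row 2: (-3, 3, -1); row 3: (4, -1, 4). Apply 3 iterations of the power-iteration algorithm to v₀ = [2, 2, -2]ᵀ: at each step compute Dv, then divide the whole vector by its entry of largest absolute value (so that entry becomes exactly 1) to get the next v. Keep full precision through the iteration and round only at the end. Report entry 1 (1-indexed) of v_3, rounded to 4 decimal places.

Dv0 = (-16.00000, 2.00000, -2.00000); divide by -16.00000 → v1 = (1.00000, -0.12500, 0.12500)
Dv1 = (-0.12500, -3.50000, 4.62500); divide by 4.62500 → v2 = (-0.02703, -0.75676, 1.00000)
Dv2 = (6.29730, -3.18919, 4.64865); divide by 6.29730 → v3 = (1.00000, -0.50644, 0.73820)
Requested entry of v3: -466/-466 = 1.0000

1.0000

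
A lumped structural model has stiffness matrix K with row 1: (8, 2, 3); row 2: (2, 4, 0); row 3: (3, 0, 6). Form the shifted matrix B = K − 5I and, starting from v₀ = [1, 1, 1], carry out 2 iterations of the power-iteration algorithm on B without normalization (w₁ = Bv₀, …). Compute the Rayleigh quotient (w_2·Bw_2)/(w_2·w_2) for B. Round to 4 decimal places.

B = K − 5I has rows (3, 2, 3); (2, -1, 0); (3, 0, 1)
w1 = Bv₀ = (3·1 + 2·1 + 3·1; 2·1 + (-1)·1 + 0·1; 3·1 + 0·1 + 1·1) = (8, 1, 4)
w2 = Bw1 = (3·8 + 2·1 + 3·4; 2·8 + (-1)·1 + 0·4; 3·8 + 0·1 + 1·4) = (38, 15, 28)
Bw2 = (228, 61, 142)
w2·Bw2 = 13555; w2·w2 = 2453; μ ≈ 13555/2453 = 5.5259

5.5259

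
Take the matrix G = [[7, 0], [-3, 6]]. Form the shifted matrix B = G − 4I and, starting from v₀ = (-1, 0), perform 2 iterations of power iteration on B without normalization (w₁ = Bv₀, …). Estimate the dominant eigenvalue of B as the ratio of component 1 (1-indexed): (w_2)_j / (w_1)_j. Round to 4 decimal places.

B = G − 4I has rows (3, 0); (-3, 2)
w1 = Bv₀ = (3·(-1) + 0·0; (-3)·(-1) + 2·0) = (-3, 3)
w2 = Bw1 = (3·(-3) + 0·3; (-3)·(-3) + 2·3) = (-9, 15)
Ratio: -9/-3 = 3.0000

3.0000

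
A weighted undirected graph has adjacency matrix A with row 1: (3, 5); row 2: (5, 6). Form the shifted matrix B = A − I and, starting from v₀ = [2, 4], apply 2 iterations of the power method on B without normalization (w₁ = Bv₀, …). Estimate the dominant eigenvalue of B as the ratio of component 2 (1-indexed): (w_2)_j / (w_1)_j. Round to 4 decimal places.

B = A − I has rows (2, 5); (5, 5)
w1 = Bv₀ = (2·2 + 5·4; 5·2 + 5·4) = (24, 30)
w2 = Bw1 = (2·24 + 5·30; 5·24 + 5·30) = (198, 270)
Ratio: 270/30 = 9.0000

μ ≈ 9.0000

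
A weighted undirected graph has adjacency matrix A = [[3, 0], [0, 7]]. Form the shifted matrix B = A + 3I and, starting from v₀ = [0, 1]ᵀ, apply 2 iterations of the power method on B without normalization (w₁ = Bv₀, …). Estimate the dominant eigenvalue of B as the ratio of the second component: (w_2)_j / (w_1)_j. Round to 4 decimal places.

10.0000

B = A + 3I has rows (6, 0); (0, 10)
w1 = Bv₀ = (0, 10)
w2 = Bw1 = (0, 100)
Ratio: 100/10 = 10.0000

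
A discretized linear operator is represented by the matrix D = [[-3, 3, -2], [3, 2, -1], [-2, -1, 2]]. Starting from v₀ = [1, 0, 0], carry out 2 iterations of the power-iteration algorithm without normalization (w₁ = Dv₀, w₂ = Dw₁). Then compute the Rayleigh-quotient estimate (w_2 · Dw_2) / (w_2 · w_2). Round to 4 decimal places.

λ ≈ -3.0741

w1 = Dv₀ = ((-3)·1 + 3·0 + (-2)·0; 3·1 + 2·0 + (-1)·0; (-2)·1 + (-1)·0 + 2·0) = (-3, 3, -2)
w2 = Dw1 = ((-3)·(-3) + 3·3 + (-2)·(-2); 3·(-3) + 2·3 + (-1)·(-2); (-2)·(-3) + (-1)·3 + 2·(-2)) = (22, -1, -1)
Dw2 = (-67, 65, -45)
w2·Dw2 = 22·(-67) + (-1)·65 + (-1)·(-45) = -1494; w2·w2 = 22·22 + (-1)·(-1) + (-1)·(-1) = 486
λ ≈ -1494/486 = -3.0741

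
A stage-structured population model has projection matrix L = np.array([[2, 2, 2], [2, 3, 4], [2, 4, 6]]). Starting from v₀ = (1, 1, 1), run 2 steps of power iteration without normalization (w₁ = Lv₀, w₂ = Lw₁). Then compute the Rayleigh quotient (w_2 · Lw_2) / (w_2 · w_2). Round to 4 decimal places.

9.7718

w1 = Lv₀ = (2·1 + 2·1 + 2·1; 2·1 + 3·1 + 4·1; 2·1 + 4·1 + 6·1) = (6, 9, 12)
w2 = Lw1 = (2·6 + 2·9 + 2·12; 2·6 + 3·9 + 4·12; 2·6 + 4·9 + 6·12) = (54, 87, 120)
Lw2 = (522, 849, 1176)
w2·Lw2 = 54·522 + 87·849 + 120·1176 = 243171; w2·w2 = 54·54 + 87·87 + 120·120 = 24885
λ ≈ 243171/24885 = 9.7718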